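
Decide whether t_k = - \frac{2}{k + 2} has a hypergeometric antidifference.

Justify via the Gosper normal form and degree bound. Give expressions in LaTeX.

No — key equation has no polynomial f.

t_(k+1)/t_k = (k + 2)/(k + 3).
So A=k + 2 and B=k + 3, with C=1.
Need (k + 2)·f(k+1) − (k + 2)·f(k) = 1.
Bound: deg f ≤ 0.
Generic f = c0 gives residual -1; -1 = 0 cannot hold, so t_k is not Gosper-summable.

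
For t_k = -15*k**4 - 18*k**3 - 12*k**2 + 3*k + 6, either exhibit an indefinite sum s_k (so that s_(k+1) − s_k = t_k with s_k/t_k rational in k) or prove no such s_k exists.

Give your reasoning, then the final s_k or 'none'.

Ratio r(k) = (5*k**4 + 26*k**3 + 52*k**2 + 45*k + 12)/(5*k**4 + 6*k**3 + 4*k**2 - k - 2).
Gosper form: A/B · C(k+1)/C(k) with A=1, B=1, C=k**4 + 6*k**3/5 + 4*k**2/5 - k/5 - 2/5.
Key eq: (1)·f(k+1) = (1)·f(k) + (k**4 + 6*k**3/5 + 4*k**2/5 - k/5 - 2/5).
deg f ≤ 5 (via 0,0,4).
Solving with deg f ≤ 5: f(k) = k*(k**2 + 1)*(k**2 - k - 1)/5.
Get s_k = R·t_k = 3*k*(-k**4 + k**3 + k + 1) with R(k) = B(k−1)f(k)/C(k) = k*(k**2 + 1)*(k**2 - k - 1)/((k**2 + k + 1)*(5*k**2 + k - 2)).
Check: Δs_k = -15*k**4 - 18*k**3 - 12*k**2 + 3*k + 6. ✓

s_k = 3*k*(-k**4 + k**3 + k + 1)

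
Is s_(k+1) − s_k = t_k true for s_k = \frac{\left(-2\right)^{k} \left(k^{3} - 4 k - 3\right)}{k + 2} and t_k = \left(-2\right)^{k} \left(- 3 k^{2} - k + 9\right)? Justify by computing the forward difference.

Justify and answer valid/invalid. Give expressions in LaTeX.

s_(k+1) = (-2)**(k + 1)*(-4*k + (k + 1)**3 - 7)/(k + 3)
s_(k+1) − s_k = (-2)**k*(-3*k**4 - 13*k**3 - 6*k**2 + 31*k + 33)/(k**2 + 5*k + 6)
(s_(k+1) − s_k) − t_k = (-2)**k*(3*k**3 + 8*k**2 - 8*k - 21)/(k**2 + 5*k + 6)

Invalid: residual \frac{\left(-2\right)^{k} \left(3 k^{3} + 8 k^{2} - 8 k - 21\right)}{k^{2} + 5 k + 6} ≠ 0.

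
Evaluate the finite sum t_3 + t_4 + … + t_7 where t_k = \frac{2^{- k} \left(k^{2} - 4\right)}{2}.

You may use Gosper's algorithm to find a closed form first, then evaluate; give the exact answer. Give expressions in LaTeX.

Σ = 369/256

t_(k+1)/t_k = ((k + 1)**2 - 4)/(2*(k**2 - 4)).
Normal form (A,B,C) = (1/2, 1, k**2 - 4).
Set up (1/2)·f(k+1) − (1)·f(k) − (k**2 - 4) = 0.
Degrees (0,0,2) ⇒ d ≤ 2.
Match coefficients ⇒ f(k) = -2*(k**2 + 2*k - 1).
Certificate R = B(k−1)f/C = -2*(k**2 + 2*k - 1)/((k - 2)*(k + 2)) gives s_k = (-k**2 - 2*k + 1)/2**k.
Verify: (k**2 - 4)/(2*2**k) matches t_k.
Σ_(k=3)^(7) t_k = s_(8) − s_(3) = -79/256 − (-7/4) = 369/256.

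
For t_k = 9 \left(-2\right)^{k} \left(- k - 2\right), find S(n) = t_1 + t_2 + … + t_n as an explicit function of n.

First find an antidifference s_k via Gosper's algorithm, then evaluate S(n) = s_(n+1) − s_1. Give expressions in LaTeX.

S(n) = - 6 \left(-2\right)^{n} n - 14 \left(-2\right)^{n} + 14

The ratio is 2*(-k - 3)/(k + 2).
Gosper form: A/B · C(k+1)/C(k) with A=-2, B=1, C=k + 2.
Set up (-2)·f(k+1) − (1)·f(k) − (k + 2) = 0.
deg f ≤ 1 (via 0,0,1).
A polynomial solution: f(k) = -(3*k + 4)/9.
Get s_k = R·t_k = (-2)**k*(3*k + 4) with R(k) = B(k−1)f(k)/C(k) = -(3*k + 4)/(9*(k + 2)).
Δs = 9*(-2)**k*(-k - 2), as required.
Telescope: S(n) = s_(n+1) − s_(1) = (-2)**(n + 1)*(3*n + 7) − (-14) = -6*(-2)**n*n - 14*(-2)**n + 14.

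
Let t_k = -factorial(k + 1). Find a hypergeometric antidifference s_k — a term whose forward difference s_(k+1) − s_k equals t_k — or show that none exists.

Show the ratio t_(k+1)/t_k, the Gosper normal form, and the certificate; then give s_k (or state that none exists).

none — t_k is not Gosper-summable

Ratio r(k) = k + 2.
Gosper form: A/B · C(k+1)/C(k) with A=k + 2, B=1, C=1.
Need (k + 2)·f(k+1) − (1)·f(k) = 1.
deg f ≤ -1 (via 1,0,0).
Negative degree bound (-1): no f exists, t_k not Gosper-summable.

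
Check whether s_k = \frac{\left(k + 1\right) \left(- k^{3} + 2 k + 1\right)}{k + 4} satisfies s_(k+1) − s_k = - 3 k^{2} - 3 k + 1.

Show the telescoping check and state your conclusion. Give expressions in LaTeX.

Invalid: residual \frac{3 \left(2 k^{3} + 15 k^{2} + 13 k - 3\right)}{k^{2} + 9 k + 20} ≠ 0.

s_(k+1) = (k + 2)*(2*k - (k + 1)**3 + 3)/(k + 5)
s_(k+1) − s_k = (-3*k**4 - 24*k**3 - 41*k**2 - 12*k + 11)/(k**2 + 9*k + 20)
(s_(k+1) − s_k) − t_k = 3*(2*k**3 + 15*k**2 + 13*k - 3)/(k**2 + 9*k + 20)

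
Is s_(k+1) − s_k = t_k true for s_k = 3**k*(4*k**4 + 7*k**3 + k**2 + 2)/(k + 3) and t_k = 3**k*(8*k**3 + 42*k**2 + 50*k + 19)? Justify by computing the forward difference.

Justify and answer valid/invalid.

s_(k+1) = 3**(k + 1)*(4*(k + 1)**4 + 7*(k + 1)**3 + (k + 1)**2 + 2)/(k + 4)
s_(k+1) − s_k = 3**k*(8*k**5 + 82*k**4 + 316*k**3 + 527*k**2 + 391*k + 118)/(k**2 + 7*k + 12)
(s_(k+1) − s_k) − t_k = 3**k*(-16*k**4 - 124*k**3 - 346*k**2 - 342*k - 110)/(k**2 + 7*k + 12)

Invalid: residual 3**k*(-16*k**4 - 124*k**3 - 346*k**2 - 342*k - 110)/(k**2 + 7*k + 12) ≠ 0.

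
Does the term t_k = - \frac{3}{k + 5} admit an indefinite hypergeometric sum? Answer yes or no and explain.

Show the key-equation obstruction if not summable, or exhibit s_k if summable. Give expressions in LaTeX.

No — key equation has no polynomial f.

Step 1: r(k) = (k + 5)/(k + 6).
Gosper form: A/B · C(k+1)/C(k) with A=k + 5, B=k + 6, C=1.
Key eq: (k + 5)·f(k+1) = (k + 5)·f(k) + (1).
Degrees (1,1,0) ⇒ d ≤ 0.
Write f(k) = c0. Then LHS − RHS = -1, requiring -1 = 0: contradictory. No certificate.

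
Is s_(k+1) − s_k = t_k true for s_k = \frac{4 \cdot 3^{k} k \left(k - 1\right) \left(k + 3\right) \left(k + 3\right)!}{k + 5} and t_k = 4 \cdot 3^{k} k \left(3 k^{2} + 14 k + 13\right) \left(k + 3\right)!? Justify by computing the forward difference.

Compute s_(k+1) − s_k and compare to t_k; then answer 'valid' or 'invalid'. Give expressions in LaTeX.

Invalid: residual - \frac{8 \cdot 3^{k} k \left(k + 3\right) \left(3 k^{2} + 20 k + 22\right) \left(k + 3\right)!}{\left(k + 5\right) \left(k + 6\right)} ≠ 0.

s_(k+1) = 12*3**k*k*(k + 1)*(k + 4)*factorial(k + 4)/(k + 6)
s_(k+1) − s_k = 4*3**k*k*(3*k**4 + 41*k**3 + 199*k**2 + 399*k + 258)*factorial(k + 3)/((k + 5)*(k + 6))
(s_(k+1) − s_k) − t_k = -8*3**k*k*(k + 3)*(3*k**2 + 20*k + 22)*factorial(k + 3)/((k + 5)*(k + 6))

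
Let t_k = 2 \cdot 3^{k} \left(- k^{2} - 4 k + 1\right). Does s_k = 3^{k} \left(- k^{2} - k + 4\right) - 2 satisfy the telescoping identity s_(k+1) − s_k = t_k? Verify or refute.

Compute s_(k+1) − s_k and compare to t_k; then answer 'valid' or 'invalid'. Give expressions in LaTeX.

s_(k+1) = 3**(k + 1)*(-k - (k + 1)**2 + 3) - 2
s_(k+1) − s_k = 2*3**k*(-k**2 - 4*k + 1)
(s_(k+1) − s_k) − t_k = 0

valid; difference matches t_k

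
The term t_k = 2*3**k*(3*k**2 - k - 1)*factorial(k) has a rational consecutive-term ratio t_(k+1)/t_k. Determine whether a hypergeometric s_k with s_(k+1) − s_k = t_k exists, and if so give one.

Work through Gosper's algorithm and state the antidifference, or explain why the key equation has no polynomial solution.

s_k = 2*3**k*(k - 2)*factorial(k)

t_(k+1)/t_k = 3*(k + 1)*(k - 3*(k + 1)**2 + 2)/(-3*k**2 + k + 1).
Take A(k)=3*k + 3, B(k)=1, C(k)=k**2 - k/3 - 1/3.
Set up (3*k + 3)·f(k+1) − (1)·f(k) − (k**2 - k/3 - 1/3) = 0.
deg f ≤ 1 (via 1,0,2).
Solving with deg f ≤ 1: f(k) = (k - 2)/3.
Then R = B(k−1)f/C = (k - 2)/(3*k**2 - k - 1), so s_k = R(k)·t_k = 2*3**k*(k - 2)*factorial(k).
Check: Δs_k = 2*3**k*(3*k**2 - k - 1)*factorial(k). ✓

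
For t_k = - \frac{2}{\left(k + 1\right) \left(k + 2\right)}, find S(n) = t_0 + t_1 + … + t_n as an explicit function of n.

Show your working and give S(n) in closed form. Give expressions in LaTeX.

Step 1: r(k) = (k + 1)/(k + 3).
So A=k + 1 and B=k + 3, with C=1.
Solve (k + 1)·f(k+1) − (k + 2)·f(k) = 1.
d = 1 from the (1,1,0) case.
Match coefficients ⇒ f(k) = k.
Certificate R = B(k−1)f/C = k*(k + 2) gives s_k = -2*k/(k + 1).
Δs = -2/(k**2 + 3*k + 2), as required.
Evaluate: s_(n+1) = 2*(-n - 1)/(n + 2); subtract s_(0) = 0 ⇒ S(n) = 2*(-n - 1)/(n + 2).

S(n) = \frac{2 \left(- n - 1\right)}{n + 2}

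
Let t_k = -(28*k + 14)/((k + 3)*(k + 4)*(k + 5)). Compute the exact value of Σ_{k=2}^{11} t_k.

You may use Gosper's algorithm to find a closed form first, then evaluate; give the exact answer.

Σ = -91/48

The ratio is (k + 3)*(2*k + 3)/((k + 6)*(2*k + 1)).
A = k + 3, B = k + 6, C = k + 1/2.
Need (k + 3)·f(k+1) − (k + 5)·f(k) = k + 1/2.
From deg A=1, deg B=1, deg C=1: d=2.
A polynomial solution: f(k) = k*(7*k + 1)/48.
R(k) = B(k−1)·f(k)/C(k) = k*(k + 5)*(7*k + 1)/(24*(2*k + 1)); s_k = R·t_k = -7*k*(7*k + 1)/(12*(k + 3)*(k + 4)).
s_(k+1) − s_k = 14*(-2*k - 1)/(k**3 + 12*k**2 + 47*k + 60) = t_k.
Sum = s_(12) − s_(2); s_(12) = -119/48, s_(2) = -7/12 ⇒ -91/48.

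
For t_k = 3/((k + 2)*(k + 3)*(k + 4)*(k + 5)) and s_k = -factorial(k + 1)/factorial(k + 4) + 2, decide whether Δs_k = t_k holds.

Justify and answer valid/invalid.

s_(k+1) = -factorial(k + 2)/factorial(k + 5) + 2
s_(k+1) − s_k = 3/((k + 2)*(k + 3)*(k + 4)*(k + 5))
(s_(k+1) − s_k) − t_k = 0

valid (s_(k+1) − s_k reduces to t_k)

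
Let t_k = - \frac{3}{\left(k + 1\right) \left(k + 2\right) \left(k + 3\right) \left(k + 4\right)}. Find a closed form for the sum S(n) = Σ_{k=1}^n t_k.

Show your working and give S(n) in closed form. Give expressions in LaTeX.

S(n) = \frac{n \left(- n^{2} - 9 n - 26\right)}{24 \left(n^{3} + 9 n^{2} + 26 n + 24\right)}

Compute t_(k+1)/t_k: get (k + 1)/(k + 5).
A = k + 1, B = k + 5, C = 1.
f must satisfy (k + 1)·f(k+1) − (k + 4)·f(k) = 1.
From deg A=1, deg B=1, deg C=0: d=3.
A polynomial solution: f(k) = k*(k**2 + 6*k + 11)/18.
R(k) = B(k−1)·f(k)/C(k) = k*(k + 4)*(k**2 + 6*k + 11)/18; s_k = R·t_k = k*(-k**2 - 6*k - 11)/(6*(k + 1)*(k + 2)*(k + 3)).
s_(k+1) − s_k = -3/(k**4 + 10*k**3 + 35*k**2 + 50*k + 24) = t_k.
Telescope: S(n) = s_(n+1) − s_(1) = (-n**3 - 9*n**2 - 26*n - 18)/(6*(n**3 + 9*n**2 + 26*n + 24)) − (-1/8) = n*(-n**2 - 9*n - 26)/(24*(n**3 + 9*n**2 + 26*n + 24)).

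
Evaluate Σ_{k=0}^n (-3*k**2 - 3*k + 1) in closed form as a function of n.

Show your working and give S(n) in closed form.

t_(k+1)/t_k = (3*k**2 + 9*k + 5)/(3*k**2 + 3*k - 1).
Normal form (A,B,C) = (1, 1, k**2 + k - 1/3).
Set up (1)·f(k+1) − (1)·f(k) − (k**2 + k - 1/3) = 0.
From deg A=0, deg B=0, deg C=2: d=3.
Solving with deg f ≤ 3: f(k) = k*(k**2 - 2)/3.
Get s_k = R·t_k = k*(2 - k**2) with R(k) = B(k−1)f(k)/C(k) = k*(k**2 - 2)/(3*k**2 + 3*k - 1).
Δs = -3*k**2 - 3*k + 1, as required.
Evaluate: s_(n+1) = -n**3 - 3*n**2 - n + 1; subtract s_(0) = 0 ⇒ S(n) = -n**3 - 3*n**2 - n + 1.

S(n) = -n**3 - 3*n**2 - n + 1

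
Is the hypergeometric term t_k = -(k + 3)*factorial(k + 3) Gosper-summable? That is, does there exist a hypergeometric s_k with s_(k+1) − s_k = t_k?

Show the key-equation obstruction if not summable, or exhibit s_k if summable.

Yes. s_k = -factorial(k + 3).

Compute t_(k+1)/t_k: get (k + 4)**2/(k + 3).
So A=k + 4 and B=1, with C=k + 3.
Key eq: (k + 4)·f(k+1) = (1)·f(k) + (k + 3).
deg f ≤ 0 (via 1,0,1).
A polynomial solution: f(k) = 1.
Then R = B(k−1)f/C = 1/(k + 3), so s_k = R(k)·t_k = -factorial(k + 3).
Verify: -(k + 3)*factorial(k + 3) matches t_k.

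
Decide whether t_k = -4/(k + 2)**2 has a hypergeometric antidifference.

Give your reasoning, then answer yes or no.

t_(k+1)/t_k = (k + 2)**2/(k + 3)**2.
Take A(k)=k**2 + 4*k + 4, B(k)=k**2 + 6*k + 9, C(k)=1.
Need (k**2 + 4*k + 4)·f(k+1) − (k**2 + 4*k + 4)·f(k) = 1.
Bound: deg f ≤ 0.
Write f(k) = c0. Then LHS − RHS = -1, requiring -1 = 0: contradictory. No certificate.

No — key equation has no polynomial f.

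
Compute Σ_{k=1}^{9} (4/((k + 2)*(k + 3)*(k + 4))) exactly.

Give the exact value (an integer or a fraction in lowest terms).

Σ = 2/13

The ratio is (k + 2)/(k + 5).
Normal form (A,B,C) = (k + 2, k + 5, 1).
Set up (k + 2)·f(k+1) − (k + 4)·f(k) − (1) = 0.
d = 2 from the (1,1,0) case.
A polynomial solution: f(k) = k*(k + 5)/12.
So s_k = (B(k−1)f/C)·t_k = (k*(k + 4)*(k + 5)/12)·t_k = k*(k + 5)/(3*(k + 2)*(k + 3)).
s_(k+1) − s_k = 4/(k**3 + 9*k**2 + 26*k + 24) = t_k.
Σ_(k=1)^(9) t_k = s_(10) − s_(1) = 25/78 − (1/6) = 2/13.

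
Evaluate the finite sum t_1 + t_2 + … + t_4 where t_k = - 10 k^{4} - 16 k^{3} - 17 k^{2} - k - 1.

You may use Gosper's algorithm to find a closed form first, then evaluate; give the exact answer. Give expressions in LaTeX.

Compute t_(k+1)/t_k: get (10*k**4 + 56*k**3 + 125*k**2 + 123*k + 45)/(10*k**4 + 16*k**3 + 17*k**2 + k + 1).
A = 1, B = 1, C = k**4 + 8*k**3/5 + 17*k**2/10 + k/10 + 1/10.
f must satisfy (1)·f(k+1) − (1)·f(k) = k**4 + 8*k**3/5 + 17*k**2/10 + k/10 + 1/10.
Degrees (0,0,4) ⇒ d ≤ 5.
Match coefficients ⇒ f(k) = k*(2*k**4 - k**3 + k**2 - 4*k + 3)/10.
Get s_k = R·t_k = k*(-2*k**4 + k**3 - k**2 + 4*k - 3) with R(k) = B(k−1)f(k)/C(k) = k*(2*k**4 - k**3 + k**2 - 4*k + 3)/(10*k**4 + 16*k**3 + 17*k**2 + k + 1).
Check: Δs_k = -10*k**4 - 16*k**3 - 17*k**2 - k - 1. ✓
Σ_(k=1)^(4) t_k = s_(5) − s_(1) = -5665 − (-1) = -5664.

Σ = -5664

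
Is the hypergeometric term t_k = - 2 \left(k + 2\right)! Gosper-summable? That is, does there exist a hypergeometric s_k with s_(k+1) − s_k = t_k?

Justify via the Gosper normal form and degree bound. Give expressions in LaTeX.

Step 1: r(k) = k + 3.
So A=k + 3 and B=1, with C=1.
Set up (k + 3)·f(k+1) − (1)·f(k) − (1) = 0.
Degrees (1,0,0) ⇒ d ≤ -1.
Negative degree bound (-1): no f exists, t_k not Gosper-summable.

No; the degree bound rules out any f.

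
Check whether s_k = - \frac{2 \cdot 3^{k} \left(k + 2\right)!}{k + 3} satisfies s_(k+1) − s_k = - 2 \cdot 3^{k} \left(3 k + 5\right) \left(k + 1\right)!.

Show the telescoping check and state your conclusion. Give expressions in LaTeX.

Invalid: residual \frac{2 \cdot 3^{k} \left(3 k^{2} + 14 k + 14\right) \left(k + 1\right)!}{\left(k + 3\right) \left(k + 4\right)} ≠ 0.

s_(k+1) = -6*3**k*factorial(k + 3)/(k + 4)
s_(k+1) − s_k = -2*3**k*(3*k**2 + 17*k + 23)*factorial(k + 2)/((k + 3)*(k + 4))
(s_(k+1) − s_k) − t_k = 2*3**k*(3*k**2 + 14*k + 14)*factorial(k + 1)/((k + 3)*(k + 4))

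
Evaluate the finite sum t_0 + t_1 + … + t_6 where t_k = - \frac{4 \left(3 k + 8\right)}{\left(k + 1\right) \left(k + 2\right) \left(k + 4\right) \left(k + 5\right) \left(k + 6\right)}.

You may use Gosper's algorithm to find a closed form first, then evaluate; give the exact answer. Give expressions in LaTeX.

Σ = -259/1320

r(k) = (k + 1)*(k + 4)*(3*k + 11)/((k + 3)*(k + 7)*(3*k + 8)) after simplifying.
Gosper form: A/B · C(k+1)/C(k) with A=k + 1, B=k + 7, C=k**2 + 17*k/3 + 8.
Need (k + 1)·f(k+1) − (k + 6)·f(k) = k**2 + 17*k/3 + 8.
From deg A=1, deg B=1, deg C=2: d=5.
Solve for f: f(k) = k*(k + 2)*(k + 3)*(k**2 + 10*k + 29)/60 (degree 5 ≤ 5).
Certificate R = B(k−1)f/C = k*(k + 2)*(k + 6)*(k**2 + 10*k + 29)/(20*(3*k + 8)) gives s_k = k*(-k**2 - 10*k - 29)/(5*(k**3 + 10*k**2 + 29*k + 20)).
Check: Δs_k = 4*(-3*k - 8)/(k**5 + 18*k**4 + 121*k**3 + 372*k**2 + 508*k + 240). ✓
Evaluate s at k=7 and k=0: -259/1320 and 0; difference -259/1320.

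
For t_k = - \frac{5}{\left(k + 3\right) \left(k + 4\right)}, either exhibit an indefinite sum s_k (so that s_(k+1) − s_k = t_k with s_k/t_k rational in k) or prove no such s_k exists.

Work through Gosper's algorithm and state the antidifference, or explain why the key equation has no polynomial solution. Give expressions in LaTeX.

s_k = - \frac{5 k}{3 k + 9}

Compute t_(k+1)/t_k: get (k + 3)/(k + 5).
Factor: A=k + 3; B=k + 5; C=1.
f must satisfy (k + 3)·f(k+1) − (k + 4)·f(k) = 1.
Degrees (1,1,0) ⇒ d ≤ 1.
Solve for f: f(k) = k/3 (degree 1 ≤ 1).
Get s_k = R·t_k = -5*k/(3*k + 9) with R(k) = B(k−1)f(k)/C(k) = k*(k + 4)/3.
s_(k+1) − s_k = -5/(k**2 + 7*k + 12) = t_k.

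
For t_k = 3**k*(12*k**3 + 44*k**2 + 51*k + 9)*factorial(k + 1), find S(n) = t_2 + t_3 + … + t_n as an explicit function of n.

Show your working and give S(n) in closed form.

r(k) = 3*(12*k**4 + 104*k**3 + 335*k**2 + 466*k + 232)/(12*k**3 + 44*k**2 + 51*k + 9) after simplifying.
So A=3*k + 6 and B=1, with C=k**3 + 11*k**2/3 + 17*k/4 + 3/4.
Set up (3*k + 6)·f(k+1) − (1)·f(k) − (k**3 + 11*k**2/3 + 17*k/4 + 3/4) = 0.
From deg A=1, deg B=0, deg C=3: d=2.
Match coefficients ⇒ f(k) = (4*k**2 - 3)/12.
Then R = B(k−1)f/C = (4*k**2 - 3)/(12*k**3 + 44*k**2 + 51*k + 9), so s_k = R(k)·t_k = 3**k*(4*k**2 - 3)*factorial(k + 1).
Verify: 3**k*(12*k**3 + 44*k**2 + 51*k + 9)*factorial(k + 1) matches t_k.
Evaluate: s_(n+1) = 3**(n + 1)*(4*n**2 + 8*n + 1)*factorial(n + 2); subtract s_(2) = 702 ⇒ S(n) = 12*3**n*n**4*factorial(n) + 60*3**n*n**3*factorial(n) + 99*3**n*n**2*factorial(n) + 57*3**n*n*factorial(n) + 6*3**n*factorial(n) - 702.

S(n) = 12*3**n*n**4*factorial(n) + 60*3**n*n**3*factorial(n) + 99*3**n*n**2*factorial(n) + 57*3**n*n*factorial(n) + 6*3**n*factorial(n) - 702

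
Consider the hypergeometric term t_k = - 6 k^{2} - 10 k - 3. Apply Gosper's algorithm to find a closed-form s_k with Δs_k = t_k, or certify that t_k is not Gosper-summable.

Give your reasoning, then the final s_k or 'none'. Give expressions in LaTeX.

r(k) = (6*k**2 + 22*k + 19)/(6*k**2 + 10*k + 3) after simplifying.
Factor: A=1; B=1; C=k**2 + 5*k/3 + 1/2.
Solve (1)·f(k+1) − (1)·f(k) = k**2 + 5*k/3 + 1/2.
Bound: deg f ≤ 3.
A polynomial solution: f(k) = k*(2*k**2 + 2*k - 1)/6.
R(k) = B(k−1)·f(k)/C(k) = k*(2*k**2 + 2*k - 1)/(6*k**2 + 10*k + 3); s_k = R·t_k = k*(-2*k**2 - 2*k + 1).
Check: Δs_k = -6*k**2 - 10*k - 3. ✓

s_k = k \left(- 2 k^{2} - 2 k + 1\right)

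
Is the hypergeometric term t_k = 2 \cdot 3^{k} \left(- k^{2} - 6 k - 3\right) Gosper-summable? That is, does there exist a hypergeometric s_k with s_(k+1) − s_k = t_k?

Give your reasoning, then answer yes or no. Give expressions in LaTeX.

Yes. s_k = 3^{k} \left(- k^{2} - 3 k + 3\right).

Compute t_(k+1)/t_k: get 3*(k**2 + 8*k + 10)/(k**2 + 6*k + 3).
Normal form (A,B,C) = (3, 1, k**2 + 6*k + 3).
Need (3)·f(k+1) − (1)·f(k) = k**2 + 6*k + 3.
d = 2 from the (0,0,2) case.
Match coefficients ⇒ f(k) = (k**2 + 3*k - 3)/2.
R(k) = B(k−1)·f(k)/C(k) = (k**2 + 3*k - 3)/(2*(k**2 + 6*k + 3)); s_k = R·t_k = 3**k*(-k**2 - 3*k + 3).
s_(k+1) − s_k = 2*3**k*(-k**2 - 6*k - 3) = t_k.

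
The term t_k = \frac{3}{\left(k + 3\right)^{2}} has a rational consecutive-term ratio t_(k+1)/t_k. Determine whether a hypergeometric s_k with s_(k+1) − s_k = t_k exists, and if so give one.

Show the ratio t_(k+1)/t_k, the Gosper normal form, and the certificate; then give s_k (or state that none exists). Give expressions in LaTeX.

no hypergeometric antidifference exists

t_(k+1)/t_k = (k + 3)**2/(k + 4)**2.
So A=k**2 + 6*k + 9 and B=k**2 + 8*k + 16, with C=1.
Set up (k**2 + 6*k + 9)·f(k+1) − (k**2 + 6*k + 9)·f(k) − (1) = 0.
Degrees (2,2,0) ⇒ d ≤ 0.
Generic f = c0 gives residual -1; -1 = 0 cannot hold, so t_k is not Gosper-summable.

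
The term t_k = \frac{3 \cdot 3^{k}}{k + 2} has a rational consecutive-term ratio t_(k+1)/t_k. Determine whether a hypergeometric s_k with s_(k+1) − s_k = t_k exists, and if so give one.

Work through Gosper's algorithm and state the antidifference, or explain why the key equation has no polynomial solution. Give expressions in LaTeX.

none (Gosper's algorithm certifies no s_k)

The ratio is 3*(k + 2)/(k + 3).
Gosper form: A/B · C(k+1)/C(k) with A=3*k + 6, B=k + 3, C=1.
Key eq: (3*k + 6)·f(k+1) = (k + 2)·f(k) + (1).
d = -1 from the (1,1,0) case.
deg f ≤ -1 is impossible — no certificate.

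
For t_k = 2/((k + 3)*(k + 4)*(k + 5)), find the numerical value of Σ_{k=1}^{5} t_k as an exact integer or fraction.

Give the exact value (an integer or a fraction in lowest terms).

Σ = 7/180

t_(k+1)/t_k = (k + 3)/(k + 6).
So A=k + 3 and B=k + 6, with C=1.
Set up (k + 3)·f(k+1) − (k + 5)·f(k) − (1) = 0.
deg f ≤ 2 (via 1,1,0).
A polynomial solution: f(k) = k*(k + 7)/24.
R(k) = B(k−1)·f(k)/C(k) = k*(k + 5)*(k + 7)/24; s_k = R·t_k = k*(k + 7)/(12*(k + 3)*(k + 4)).
s_(k+1) − s_k = 2/(k**3 + 12*k**2 + 47*k + 60) = t_k.
Telescoping: Σ = s_(6) − s_(1) = 13/180 − (1/30) = 7/180.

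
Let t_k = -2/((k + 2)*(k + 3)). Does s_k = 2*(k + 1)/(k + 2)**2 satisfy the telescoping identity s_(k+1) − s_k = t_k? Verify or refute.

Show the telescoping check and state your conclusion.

s_(k+1) = 2*(k + 2)/(k + 3)**2
s_(k+1) − s_k = 2*(-(k + 1)*(k + 3)**2 + (k + 2)**3)/((k + 2)**2*(k + 3)**2)
(s_(k+1) − s_k) − t_k = 2*(2*k + 5)/(k**4 + 10*k**3 + 37*k**2 + 60*k + 36)

Invalid: residual 2*(2*k + 5)/(k**4 + 10*k**3 + 37*k**2 + 60*k + 36) ≠ 0.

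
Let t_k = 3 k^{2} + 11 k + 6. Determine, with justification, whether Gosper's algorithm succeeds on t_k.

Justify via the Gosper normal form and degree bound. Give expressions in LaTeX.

Yes. s_k = k \left(k^{2} + 4 k + 1\right).

Compute t_(k+1)/t_k: get (3*k**2 + 17*k + 20)/(3*k**2 + 11*k + 6).
Take A(k)=1, B(k)=1, C(k)=k**2 + 11*k/3 + 2.
Need (1)·f(k+1) − (1)·f(k) = k**2 + 11*k/3 + 2.
From deg A=0, deg B=0, deg C=2: d=3.
Coefficient equations give f(k) = k*(k**2 + 4*k + 1)/3.
So s_k = (B(k−1)f/C)·t_k = (k*(k**2 + 4*k + 1)/((k + 3)*(3*k + 2)))·t_k = k*(k**2 + 4*k + 1).
Check: Δs_k = 3*k**2 + 11*k + 6. ✓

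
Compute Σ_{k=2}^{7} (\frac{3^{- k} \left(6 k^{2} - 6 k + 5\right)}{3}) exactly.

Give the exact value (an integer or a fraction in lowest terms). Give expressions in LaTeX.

Σ = 11468/6561

Step 1: r(k) = (6*k**2 + 6*k + 5)/(3*(6*k**2 - 6*k + 5)).
Normal form (A,B,C) = (1/3, 1, k**2 - k + 5/6).
Set up (1/3)·f(k+1) − (1)·f(k) − (k**2 - k + 5/6) = 0.
Degrees (0,0,2) ⇒ d ≤ 2.
A polynomial solution: f(k) = -(3*k**2 + 4)/2.
Get s_k = R·t_k = (-3*k**2 - 4)/3**k with R(k) = B(k−1)f(k)/C(k) = -3*(3*k**2 + 4)/(6*k**2 - 6*k + 5).
s_(k+1) − s_k = (6*k**2 - 6*k + 5)/(3*3**k) = t_k.
Σ_(k=2)^(7) t_k = s_(8) − s_(2) = -196/6561 − (-16/9) = 11468/6561.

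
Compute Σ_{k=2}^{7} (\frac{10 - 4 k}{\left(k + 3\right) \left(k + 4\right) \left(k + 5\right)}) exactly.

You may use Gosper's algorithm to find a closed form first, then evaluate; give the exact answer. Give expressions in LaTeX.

Ratio r(k) = (k + 3)*(2*k - 3)/((k + 6)*(2*k - 5)).
Gosper form: A/B · C(k+1)/C(k) with A=k + 3, B=k + 6, C=k - 5/2.
Key eq: (k + 3)·f(k+1) = (k + 5)·f(k) + (k - 5/2).
deg f ≤ 2 (via 1,1,1).
Solving with deg f ≤ 2: f(k) = k*(k - 41)/48.
So s_k = (B(k−1)f/C)·t_k = (k*(k - 41)*(k + 5)/(24*(2*k - 5)))·t_k = -k*(k - 41)/(12*(k + 3)*(k + 4)).
s_(k+1) − s_k = 2*(5 - 2*k)/(k**3 + 12*k**2 + 47*k + 60) = t_k.
Evaluate s at k=8 and k=2: 1/6 and 13/60; difference -1/20.

Σ = -1/20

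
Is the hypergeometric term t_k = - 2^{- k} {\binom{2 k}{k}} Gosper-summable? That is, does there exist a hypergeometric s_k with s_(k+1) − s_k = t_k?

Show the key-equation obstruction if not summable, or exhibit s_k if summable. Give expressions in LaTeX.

r(k) = (2*k + 1)/(k + 1) after simplifying.
A = 2*k + 1, B = k + 1, C = 1.
Solve (2*k + 1)·f(k+1) − (k)·f(k) = 1.
Bound: deg f ≤ -1.
Negative degree bound (-1): no f exists, t_k not Gosper-summable.

No; the degree bound rules out any f.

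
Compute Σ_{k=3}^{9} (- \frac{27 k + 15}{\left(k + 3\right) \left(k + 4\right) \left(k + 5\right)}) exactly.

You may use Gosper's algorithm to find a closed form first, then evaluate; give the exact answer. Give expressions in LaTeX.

Σ = -241/182

r(k) = (k + 3)*(9*k + 14)/((k + 6)*(9*k + 5)) after simplifying.
Normal form (A,B,C) = (k + 3, k + 6, k + 5/9).
Need (k + 3)·f(k+1) − (k + 5)·f(k) = k + 5/9.
Bound: deg f ≤ 2.
A polynomial solution: f(k) = k*(4*k + 1)/27.
Then R = B(k−1)f/C = k*(k + 5)*(4*k + 1)/(3*(9*k + 5)), so s_k = R(k)·t_k = -k*(4*k + 1)/((k + 3)*(k + 4)).
Δs = 3*(-9*k - 5)/(k**3 + 12*k**2 + 47*k + 60), as required.
Sum = s_(10) − s_(3); s_(10) = -205/91, s_(3) = -13/14 ⇒ -241/182.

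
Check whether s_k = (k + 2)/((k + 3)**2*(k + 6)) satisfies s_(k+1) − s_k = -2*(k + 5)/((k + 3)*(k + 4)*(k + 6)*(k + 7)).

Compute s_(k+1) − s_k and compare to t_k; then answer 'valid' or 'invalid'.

s_(k+1) = (k + 3)/((k + 4)**2*(k + 7))
s_(k+1) − s_k = (-(k + 2)*(k + 4)**2*(k + 7) + (k + 3)**3*(k + 6))/((k + 3)**2*(k + 4)**2*(k + 6)*(k + 7))
(s_(k+1) − s_k) − t_k = (3*k**2 + 27*k + 58)/(k**6 + 27*k**5 + 297*k**4 + 1705*k**3 + 5394*k**2 + 8928*k + 6048)

Invalid: residual (3*k**2 + 27*k + 58)/(k**6 + 27*k**5 + 297*k**4 + 1705*k**3 + 5394*k**2 + 8928*k + 6048) ≠ 0.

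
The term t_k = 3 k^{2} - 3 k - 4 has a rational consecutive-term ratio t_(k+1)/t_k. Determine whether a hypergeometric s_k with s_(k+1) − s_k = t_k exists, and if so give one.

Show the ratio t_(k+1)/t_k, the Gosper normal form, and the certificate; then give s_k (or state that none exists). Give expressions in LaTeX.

s_k = k \left(k^{2} - 3 k - 2\right)

t_(k+1)/t_k = (3*k**2 + 3*k - 4)/(3*k**2 - 3*k - 4).
Factor: A=1; B=1; C=k**2 - k - 4/3.
Set up (1)·f(k+1) − (1)·f(k) − (k**2 - k - 4/3) = 0.
deg f ≤ 3 (via 0,0,2).
A polynomial solution: f(k) = k*(k**2 - 3*k - 2)/3.
R(k) = B(k−1)·f(k)/C(k) = k*(k**2 - 3*k - 2)/(3*k**2 - 3*k - 4); s_k = R·t_k = k*(k**2 - 3*k - 2).
Verify: 3*k**2 - 3*k - 4 matches t_k.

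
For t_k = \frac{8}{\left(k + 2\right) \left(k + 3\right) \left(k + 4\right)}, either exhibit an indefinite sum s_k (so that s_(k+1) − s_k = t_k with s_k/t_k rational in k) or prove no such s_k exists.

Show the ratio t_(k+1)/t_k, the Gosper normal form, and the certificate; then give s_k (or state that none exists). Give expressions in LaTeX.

s_k = \frac{2 k \left(k + 5\right)}{3 \left(k + 2\right) \left(k + 3\right)}

t_(k+1)/t_k = (k + 2)/(k + 5).
A = k + 2, B = k + 5, C = 1.
f must satisfy (k + 2)·f(k+1) − (k + 4)·f(k) = 1.
Degrees (1,1,0) ⇒ d ≤ 2.
A polynomial solution: f(k) = k*(k + 5)/12.
Get s_k = R·t_k = 2*k*(k + 5)/(3*(k + 2)*(k + 3)) with R(k) = B(k−1)f(k)/C(k) = k*(k + 4)*(k + 5)/12.
Δs = 8/(k**3 + 9*k**2 + 26*k + 24), as required.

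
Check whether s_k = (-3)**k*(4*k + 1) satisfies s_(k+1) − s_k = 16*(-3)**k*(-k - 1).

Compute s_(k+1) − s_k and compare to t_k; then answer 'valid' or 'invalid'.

s_(k+1) = (-3)**(k + 1)*(4*k + 5)
s_(k+1) − s_k = 16*(-3)**k*(-k - 1)
(s_(k+1) − s_k) − t_k = 0

valid; difference matches t_k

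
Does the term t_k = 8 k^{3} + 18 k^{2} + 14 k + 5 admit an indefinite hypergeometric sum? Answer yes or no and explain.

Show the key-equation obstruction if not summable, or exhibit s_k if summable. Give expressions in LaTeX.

Yes. s_k = 2 k^{4} + 2 k^{3} + k.

t_(k+1)/t_k = (8*k**3 + 42*k**2 + 74*k + 45)/(8*k**3 + 18*k**2 + 14*k + 5).
Gosper form: A/B · C(k+1)/C(k) with A=1, B=1, C=k**3 + 9*k**2/4 + 7*k/4 + 5/8.
Set up (1)·f(k+1) − (1)·f(k) − (k**3 + 9*k**2/4 + 7*k/4 + 5/8) = 0.
d = 4 from the (0,0,3) case.
Solve for f: f(k) = k*(2*k**3 + 2*k**2 + 1)/8 (degree 4 ≤ 4).
Get s_k = R·t_k = 2*k**4 + 2*k**3 + k with R(k) = B(k−1)f(k)/C(k) = k*(2*k**3 + 2*k**2 + 1)/((4*k + 5)*(2*k**2 + 2*k + 1)).
Verify: 8*k**3 + 18*k**2 + 14*k + 5 matches t_k.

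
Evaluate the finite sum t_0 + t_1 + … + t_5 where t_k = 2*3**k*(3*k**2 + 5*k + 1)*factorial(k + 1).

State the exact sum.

Ratio r(k) = 3*(3*k**3 + 17*k**2 + 31*k + 18)/(3*k**2 + 5*k + 1).
So A=3*k + 6 and B=1, with C=k**2 + 5*k/3 + 1/3.
Solve (3*k + 6)·f(k+1) − (1)·f(k) = k**2 + 5*k/3 + 1/3.
Bound: deg f ≤ 1.
Match coefficients ⇒ f(k) = (k - 1)/3.
Get s_k = R·t_k = 2*3**k*(k - 1)*factorial(k + 1) with R(k) = B(k−1)f(k)/C(k) = (k - 1)/(3*k**2 + 5*k + 1).
Verify: 2*3**k*(3*k**2 + 5*k + 1)*factorial(k + 1) matches t_k.
Telescoping: Σ = s_(6) − s_(0) = 36741600 − (-2) = 36741602.

Σ = 36741602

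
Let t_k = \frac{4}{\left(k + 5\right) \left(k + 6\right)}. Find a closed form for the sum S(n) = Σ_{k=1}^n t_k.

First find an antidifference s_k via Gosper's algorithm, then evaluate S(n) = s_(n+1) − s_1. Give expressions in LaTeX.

S(n) = \frac{2 n}{3 \left(n + 6\right)}

t_(k+1)/t_k = (k + 5)/(k + 7).
So A=k + 5 and B=k + 7, with C=1.
Need (k + 5)·f(k+1) − (k + 6)·f(k) = 1.
d = 1 from the (1,1,0) case.
Solve for f: f(k) = k/5 (degree 1 ≤ 1).
So s_k = (B(k−1)f/C)·t_k = (k*(k + 6)/5)·t_k = 4*k/(5*(k + 5)).
s_(k+1) − s_k = 4/(k**2 + 11*k + 30) = t_k.
Evaluate: s_(n+1) = 4*(n + 1)/(5*(n + 6)); subtract s_(1) = 2/15 ⇒ S(n) = 2*n/(3*(n + 6)).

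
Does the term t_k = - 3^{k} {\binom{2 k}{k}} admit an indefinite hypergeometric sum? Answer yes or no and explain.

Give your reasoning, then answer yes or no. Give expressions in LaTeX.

No; the degree bound rules out any f.

Compute t_(k+1)/t_k: get 6*(2*k + 1)/(k + 1).
Normal form (A,B,C) = (12*k + 6, k + 1, 1).
Need (12*k + 6)·f(k+1) − (k)·f(k) = 1.
From deg A=1, deg B=1, deg C=0: d=-1.
d = -1 < 0 ⇒ no nonzero polynomial f; not summable.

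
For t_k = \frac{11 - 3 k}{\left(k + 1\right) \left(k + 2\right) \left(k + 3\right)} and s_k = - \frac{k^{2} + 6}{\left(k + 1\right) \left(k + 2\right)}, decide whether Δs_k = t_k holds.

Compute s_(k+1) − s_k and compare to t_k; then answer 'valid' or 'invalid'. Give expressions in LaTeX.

s_(k+1) = (-(k + 1)**2 - 6)/((k + 2)*(k + 3))
s_(k+1) − s_k = (11 - 3*k)/(k**3 + 6*k**2 + 11*k + 6)
(s_(k+1) − s_k) − t_k = 0

Valid: the claim telescopes to t_k.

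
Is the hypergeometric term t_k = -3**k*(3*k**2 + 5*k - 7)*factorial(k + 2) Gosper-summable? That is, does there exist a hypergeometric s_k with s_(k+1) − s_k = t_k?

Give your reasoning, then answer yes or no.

Compute t_(k+1)/t_k: get 3*(3*k**3 + 20*k**2 + 34*k + 3)/(3*k**2 + 5*k - 7).
A = 3*k + 9, B = 1, C = k**2 + 5*k/3 - 7/3.
Key eq: (3*k + 9)·f(k+1) = (1)·f(k) + (k**2 + 5*k/3 - 7/3).
deg f ≤ 1 (via 1,0,2).
A polynomial solution: f(k) = (k - 2)/3.
Then R = B(k−1)f/C = (k - 2)/(3*k**2 + 5*k - 7), so s_k = R(k)·t_k = -3**k*(k - 2)*factorial(k + 2).
Δs = -3**k*(3*k**2 + 5*k - 7)*factorial(k + 2), as required.

Yes. s_k = -3**k*(k - 2)*factorial(k + 2).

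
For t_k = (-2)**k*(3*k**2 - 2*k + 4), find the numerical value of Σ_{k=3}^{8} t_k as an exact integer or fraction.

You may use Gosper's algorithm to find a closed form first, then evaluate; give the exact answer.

r(k) = 2*(2*k - 3*(k + 1)**2 - 2)/(3*k**2 - 2*k + 4) after simplifying.
Take A(k)=-2, B(k)=1, C(k)=k**2 - 2*k/3 + 4/3.
Need (-2)·f(k+1) − (1)·f(k) = k**2 - 2*k/3 + 4/3.
Bound: deg f ≤ 2.
A polynomial solution: f(k) = -(k**2 - 2*k + 2)/3.
Certificate R = B(k−1)f/C = -(k**2 - 2*k + 2)/(3*k**2 - 2*k + 4) gives s_k = (-2)**k*(-k**2 + 2*k - 2).
Verify: (-2)**k*(3*k**2 - 2*k + 4) matches t_k.
Evaluate s at k=9 and k=3: 33280 and 40; difference 33240.

Σ = 33240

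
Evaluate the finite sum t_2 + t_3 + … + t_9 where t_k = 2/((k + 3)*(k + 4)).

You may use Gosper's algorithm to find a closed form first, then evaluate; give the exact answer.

Σ = 16/65

Ratio r(k) = (k + 3)/(k + 5).
Factor: A=k + 3; B=k + 5; C=1.
Set up (k + 3)·f(k+1) − (k + 4)·f(k) − (1) = 0.
Degrees (1,1,0) ⇒ d ≤ 1.
Coefficient equations give f(k) = k/3.
R(k) = B(k−1)·f(k)/C(k) = k*(k + 4)/3; s_k = R·t_k = 2*k/(3*(k + 3)).
Check: Δs_k = 2/(k**2 + 7*k + 12). ✓
Σ_(k=2)^(9) t_k = s_(10) − s_(2) = 20/39 − (4/15) = 16/65.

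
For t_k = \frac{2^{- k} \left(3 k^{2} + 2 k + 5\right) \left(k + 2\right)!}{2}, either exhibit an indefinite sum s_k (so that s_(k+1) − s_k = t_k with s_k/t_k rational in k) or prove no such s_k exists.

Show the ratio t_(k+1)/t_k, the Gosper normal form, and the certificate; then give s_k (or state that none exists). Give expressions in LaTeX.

The ratio is (k + 3)*(2*k + 3*(k + 1)**2 + 7)/(2*(3*k**2 + 2*k + 5)).
So A=k/2 + 3/2 and B=1, with C=k**2 + 2*k/3 + 5/3.
Key eq: (k/2 + 3/2)·f(k+1) = (1)·f(k) + (k**2 + 2*k/3 + 5/3).
Bound: deg f ≤ 1.
Solving with deg f ≤ 1: f(k) = 2*(3*k - 4)/3.
R(k) = B(k−1)·f(k)/C(k) = 2*(3*k - 4)/(3*k**2 + 2*k + 5); s_k = R·t_k = (3*k - 4)*factorial(k + 2)/2**k.
Verify: (3*k**2 + 2*k + 5)*factorial(k + 2)/(2*2**k) matches t_k.

s_k = 2^{- k} \left(3 k - 4\right) \left(k + 2\right)!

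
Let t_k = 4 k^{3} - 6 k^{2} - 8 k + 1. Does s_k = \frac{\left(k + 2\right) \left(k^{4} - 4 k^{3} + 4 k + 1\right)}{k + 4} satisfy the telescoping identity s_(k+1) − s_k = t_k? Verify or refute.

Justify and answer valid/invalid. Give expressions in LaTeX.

Invalid: residual \frac{2 \left(- 3 k^{4} - 14 k^{3} + 32 k^{2} + 35 k - 3\right)}{k^{2} + 9 k + 20} ≠ 0.

s_(k+1) = (k + 3)*(4*k + (k + 1)**4 - 4*(k + 1)**3 + 5)/(k + 5)
s_(k+1) − s_k = (4*k**5 + 24*k**4 - 10*k**3 - 127*k**2 - 81*k + 14)/(k**2 + 9*k + 20)
(s_(k+1) − s_k) − t_k = 2*(-3*k**4 - 14*k**3 + 32*k**2 + 35*k - 3)/(k**2 + 9*k + 20)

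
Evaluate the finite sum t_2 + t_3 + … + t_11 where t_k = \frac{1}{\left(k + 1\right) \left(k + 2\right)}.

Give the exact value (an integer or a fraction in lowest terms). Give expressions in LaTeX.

Σ = 10/39

The ratio is (k + 1)/(k + 3).
A = k + 1, B = k + 3, C = 1.
Key eq: (k + 1)·f(k+1) = (k + 2)·f(k) + (1).
Bound: deg f ≤ 1.
Solving with deg f ≤ 1: f(k) = k.
Then R = B(k−1)f/C = k*(k + 2), so s_k = R(k)·t_k = k/(k + 1).
s_(k+1) − s_k = 1/(k**2 + 3*k + 2) = t_k.
Sum = s_(12) − s_(2); s_(12) = 12/13, s_(2) = 2/3 ⇒ 10/39.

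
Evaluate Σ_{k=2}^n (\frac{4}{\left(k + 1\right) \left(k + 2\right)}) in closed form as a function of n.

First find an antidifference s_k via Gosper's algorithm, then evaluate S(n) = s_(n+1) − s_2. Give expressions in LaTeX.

r(k) = (k + 1)/(k + 3) after simplifying.
Gosper form: A/B · C(k+1)/C(k) with A=k + 1, B=k + 3, C=1.
Solve (k + 1)·f(k+1) − (k + 2)·f(k) = 1.
deg f ≤ 1 (via 1,1,0).
Coefficient equations give f(k) = k.
Then R = B(k−1)f/C = k*(k + 2), so s_k = R(k)·t_k = 4*k/(k + 1).
s_(k+1) − s_k = 4/(k**2 + 3*k + 2) = t_k.
Telescope: S(n) = s_(n+1) − s_(2) = 4*(n + 1)/(n + 2) − (8/3) = 4*(n - 1)/(3*(n + 2)).

S(n) = \frac{4 \left(n - 1\right)}{3 \left(n + 2\right)}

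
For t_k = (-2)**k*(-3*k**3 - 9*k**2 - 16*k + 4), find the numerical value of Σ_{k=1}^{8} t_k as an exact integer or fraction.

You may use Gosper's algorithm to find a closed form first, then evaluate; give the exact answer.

Ratio r(k) = 2*(-3*k**3 - 18*k**2 - 43*k - 24)/(3*k**3 + 9*k**2 + 16*k - 4).
So A=-2 and B=1, with C=k**3 + 3*k**2 + 16*k/3 - 4/3.
Set up (-2)·f(k+1) − (1)·f(k) − (k**3 + 3*k**2 + 16*k/3 - 4/3) = 0.
d = 3 from the (0,0,3) case.
Match coefficients ⇒ f(k) = -(k - 1)*(k**2 + 2*k + 4)/3.
Then R = B(k−1)f/C = -(k - 1)*(k**2 + 2*k + 4)/(3*k**3 + 9*k**2 + 16*k - 4), so s_k = R(k)·t_k = (-2)**k*(k**3 + k**2 + 2*k - 4).
s_(k+1) − s_k = (-2)**k*(-3*k**3 - 9*k**2 - 16*k + 4) = t_k.
Σ_(k=1)^(8) t_k = s_(9) − s_(1) = -421888 − (0) = -421888.

Σ = -421888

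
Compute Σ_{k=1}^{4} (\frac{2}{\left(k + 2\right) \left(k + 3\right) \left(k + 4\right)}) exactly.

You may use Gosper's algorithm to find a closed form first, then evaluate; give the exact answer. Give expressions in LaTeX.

t_(k+1)/t_k = (k + 2)/(k + 5).
Normal form (A,B,C) = (k + 2, k + 5, 1).
f must satisfy (k + 2)·f(k+1) − (k + 4)·f(k) = 1.
d = 2 from the (1,1,0) case.
A polynomial solution: f(k) = k*(k + 5)/12.
Get s_k = R·t_k = k*(k + 5)/(6*(k + 2)*(k + 3)) with R(k) = B(k−1)f(k)/C(k) = k*(k + 4)*(k + 5)/12.
Δs = 2/(k**3 + 9*k**2 + 26*k + 24), as required.
Sum = s_(5) − s_(1); s_(5) = 25/168, s_(1) = 1/12 ⇒ 11/168.

Σ = 11/168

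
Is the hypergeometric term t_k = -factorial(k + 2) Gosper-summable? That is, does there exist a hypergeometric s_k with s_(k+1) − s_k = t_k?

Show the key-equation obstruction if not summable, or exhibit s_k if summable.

No; the degree bound rules out any f.

t_(k+1)/t_k = k + 3.
Normal form (A,B,C) = (k + 3, 1, 1).
Solve (k + 3)·f(k+1) − (1)·f(k) = 1.
From deg A=1, deg B=0, deg C=0: d=-1.
Negative degree bound (-1): no f exists, t_k not Gosper-summable.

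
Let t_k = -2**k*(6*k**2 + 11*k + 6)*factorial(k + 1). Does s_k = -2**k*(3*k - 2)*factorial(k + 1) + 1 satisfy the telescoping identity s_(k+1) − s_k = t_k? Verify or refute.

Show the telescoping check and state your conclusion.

Valid — Δs_k = t_k.

s_(k+1) = -2**(k + 1)*(3*k + 1)*factorial(k + 2) + 1
s_(k+1) − s_k = -2**k*(6*k**2 + 11*k + 6)*factorial(k + 1)
(s_(k+1) − s_k) − t_k = 0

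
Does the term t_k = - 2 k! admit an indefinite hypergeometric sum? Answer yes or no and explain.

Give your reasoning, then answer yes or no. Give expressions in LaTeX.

The ratio is k + 1.
Factor: A=k + 1; B=1; C=1.
f must satisfy (k + 1)·f(k+1) − (1)·f(k) = 1.
deg f ≤ -1 (via 1,0,0).
Bound -1 < 0, so the key equation has no polynomial solution.

No. Not Gosper-summable.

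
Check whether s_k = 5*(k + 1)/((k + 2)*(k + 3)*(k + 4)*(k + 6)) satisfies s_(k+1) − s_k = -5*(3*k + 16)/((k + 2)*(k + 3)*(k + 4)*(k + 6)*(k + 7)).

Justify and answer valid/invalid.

Invalid: residual 15*(4*k + 23)/(k**6 + 27*k**5 + 295*k**4 + 1665*k**3 + 5104*k**2 + 8028*k + 5040) ≠ 0.

s_(k+1) = 5*(k + 2)/((k + 3)*(k + 4)*(k + 5)*(k + 7))
s_(k+1) − s_k = 5*(-3*k**2 - 19*k - 11)/(k**6 + 27*k**5 + 295*k**4 + 1665*k**3 + 5104*k**2 + 8028*k + 5040)
(s_(k+1) − s_k) − t_k = 15*(4*k + 23)/(k**6 + 27*k**5 + 295*k**4 + 1665*k**3 + 5104*k**2 + 8028*k + 5040)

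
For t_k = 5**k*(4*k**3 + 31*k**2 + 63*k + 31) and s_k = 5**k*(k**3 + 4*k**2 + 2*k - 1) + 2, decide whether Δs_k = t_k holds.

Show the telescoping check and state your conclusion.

s_(k+1) = 5**(k + 1)*(2*k + (k + 1)**3 + 4*(k + 1)**2 + 1) + 2
s_(k+1) − s_k = 5**k*(4*k**3 + 31*k**2 + 63*k + 31)
(s_(k+1) − s_k) − t_k = 0

valid; difference matches t_k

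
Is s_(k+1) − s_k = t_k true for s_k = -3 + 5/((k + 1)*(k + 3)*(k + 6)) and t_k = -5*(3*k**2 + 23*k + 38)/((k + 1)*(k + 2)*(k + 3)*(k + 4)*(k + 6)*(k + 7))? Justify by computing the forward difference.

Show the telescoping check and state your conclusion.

valid; difference matches t_k

s_(k+1) = -3 + 5/((k + 2)*(k + 4)*(k + 7))
s_(k+1) − s_k = 5/((k + 2)*(k + 4)*(k + 7)) - 5/((k + 1)*(k + 3)*(k + 6))
(s_(k+1) − s_k) − t_k = 0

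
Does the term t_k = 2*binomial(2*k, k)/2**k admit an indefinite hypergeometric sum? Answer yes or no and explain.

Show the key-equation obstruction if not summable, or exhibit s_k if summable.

Ratio r(k) = (2*k + 1)/(k + 1).
A = 2*k + 1, B = k + 1, C = 1.
Solve (2*k + 1)·f(k+1) − (k)·f(k) = 1.
Degrees (1,1,0) ⇒ d ≤ -1.
deg f ≤ -1 is impossible — no certificate.

No. Not Gosper-summable.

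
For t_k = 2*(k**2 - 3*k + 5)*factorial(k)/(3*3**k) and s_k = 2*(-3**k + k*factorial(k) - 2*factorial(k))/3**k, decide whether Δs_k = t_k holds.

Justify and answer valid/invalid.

s_(k+1) = 2*3**(-k - 1)*(-3**(k + 1) + k**2*factorial(k) - factorial(k))
s_(k+1) − s_k = 2*(k**2 - 3*k + 5)*factorial(k)/(3*3**k)
(s_(k+1) − s_k) − t_k = 0

Valid — Δs_k = t_k.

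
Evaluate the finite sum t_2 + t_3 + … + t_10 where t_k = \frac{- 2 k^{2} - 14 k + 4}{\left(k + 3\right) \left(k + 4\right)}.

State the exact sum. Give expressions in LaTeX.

The ratio is (k + 3)*(7*k + (k + 1)**2 + 5)/((k + 5)*(k**2 + 7*k - 2)).
Gosper form: A/B · C(k+1)/C(k) with A=k + 3, B=k + 5, C=k**2 + 7*k - 2.
Need (k + 3)·f(k+1) − (k + 4)·f(k) = k**2 + 7*k - 2.
Bound: deg f ≤ 2.
Coefficient equations give f(k) = k*(3*k - 5)/3.
R(k) = B(k−1)·f(k)/C(k) = k*(k + 4)*(3*k - 5)/(3*(k**2 + 7*k - 2)); s_k = R·t_k = 2*k*(5 - 3*k)/(3*(k + 3)).
Check: Δs_k = 2*(-k**2 - 7*k + 2)/(k**2 + 7*k + 12). ✓
Telescoping: Σ = s_(11) − s_(2) = -44/3 − (-4/15) = -72/5.

Σ = -72/5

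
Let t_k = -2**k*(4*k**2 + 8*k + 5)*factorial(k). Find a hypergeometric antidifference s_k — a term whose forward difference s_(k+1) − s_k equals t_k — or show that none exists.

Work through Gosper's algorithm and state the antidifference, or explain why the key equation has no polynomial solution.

r(k) = 2*(4*k**3 + 20*k**2 + 33*k + 17)/(4*k**2 + 8*k + 5) after simplifying.
Normal form (A,B,C) = (2*k + 2, 1, k**2 + 2*k + 5/4).
Key eq: (2*k + 2)·f(k+1) = (1)·f(k) + (k**2 + 2*k + 5/4).
Bound: deg f ≤ 1.
Solving with deg f ≤ 1: f(k) = (2*k + 1)/4.
Certificate R = B(k−1)f/C = (2*k + 1)/(4*k**2 + 8*k + 5) gives s_k = -2**k*(2*k + 1)*factorial(k).
Δs = -2**k*(4*k**2 + 8*k + 5)*factorial(k), as required.

s_k = -2**k*(2*k + 1)*factorial(k)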